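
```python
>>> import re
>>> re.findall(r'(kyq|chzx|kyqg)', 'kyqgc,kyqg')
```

['kyq', 'kyq']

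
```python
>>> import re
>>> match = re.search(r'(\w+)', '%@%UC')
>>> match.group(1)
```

This matches one or more of a word character (captured).
`re.search` scans for the first position where the pattern succeeds.
The match spans [3:5] → 'UC'.
Captured: group 1 = 'UC'.

'UC'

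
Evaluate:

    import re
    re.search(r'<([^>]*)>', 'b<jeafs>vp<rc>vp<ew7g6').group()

'<jeafs>'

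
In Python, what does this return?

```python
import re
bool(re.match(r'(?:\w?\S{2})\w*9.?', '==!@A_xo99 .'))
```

False

Pattern: optionally a word character, then exactly 2 of a non-whitespace character (non-capturing group); then zero or more of a word character, then a literal '9'; then optionally any character.
`re.match` only tries the pattern at the start of the string.
Here the pattern fails at index 0, so the call returns None, and `bool(None)` is False.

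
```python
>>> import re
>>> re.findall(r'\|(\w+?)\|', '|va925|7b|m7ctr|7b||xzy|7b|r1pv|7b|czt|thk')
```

One capturing group, so `findall` returns just the captured substring from each match — 5 in all.

['va925', 'm7ctr', 'xzy', 'r1pv', 'czt']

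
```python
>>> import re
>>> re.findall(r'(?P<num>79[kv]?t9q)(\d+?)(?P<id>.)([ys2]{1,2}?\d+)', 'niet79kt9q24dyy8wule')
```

Pattern: the literal '79', then optionally one of [kv], then the literal 't9q' (captured as 'num'); then one or more of a digit (lazy) (captured); then any character (captured as 'id'); then 1 to 2 of one of [ys2] (lazy), then one or more of a digit (captured).
`findall` packs the 4 group values into a tuple for every match.

[('79kt9q', '24', 'd', 'yy8')]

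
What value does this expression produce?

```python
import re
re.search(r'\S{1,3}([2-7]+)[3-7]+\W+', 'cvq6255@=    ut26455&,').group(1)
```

'625'

Pattern: 1 to 3 of a non-whitespace character; then one or more of a character in [2-7] (captured); then one or more of a character in [3-7], then one or more of a non-word character.
`re.search` tries every starting position until one works.
The match spans [0:13] → 'cvq6255@=    '.
Captured: group 1 = '625'.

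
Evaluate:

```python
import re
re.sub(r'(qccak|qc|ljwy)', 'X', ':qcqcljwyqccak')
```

':XXXX'

Alternation isn't longest-match — the leftmost alternative that fits at this position is chosen.
Each match is replaced by 'X'.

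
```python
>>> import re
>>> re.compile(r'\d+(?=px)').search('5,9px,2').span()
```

The lookaround is zero-width — it requires the adjacent text to match without consuming it, so the asserted text isn't part of the match.
`re.search` scans for the first position where the pattern succeeds.
The match spans [2:3] → '9'.

(2, 3)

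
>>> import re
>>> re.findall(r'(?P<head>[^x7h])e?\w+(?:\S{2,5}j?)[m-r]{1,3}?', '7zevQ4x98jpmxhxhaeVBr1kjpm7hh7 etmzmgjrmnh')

This matches any character except [x7h] (captured as 'head'); then optionally a literal 'e', then one or more of a word character; then 2 to 5 of a non-whitespace character, then optionally the literal 'j' (non-capturing group); then 1 to 3 of a character in [m-r] (lazy).
One capturing group, so `findall` returns just the captured substring from each match — 2 in all.

['z', ' ']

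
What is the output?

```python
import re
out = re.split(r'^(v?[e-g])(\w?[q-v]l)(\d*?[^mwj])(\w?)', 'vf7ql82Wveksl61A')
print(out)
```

['', 'vf', '7ql', '8', '2', 'Wveksl61A']

A non-greedy quantifier consumes as few characters as it can — just enough that the remainder of the pattern still matches from where it stops; whatever follows it matches normally.
Because the pattern has a capturing group, `split` also inserts each captured text between the pieces.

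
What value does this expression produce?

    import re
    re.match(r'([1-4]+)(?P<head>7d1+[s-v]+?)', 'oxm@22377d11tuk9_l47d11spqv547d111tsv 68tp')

`re.match` won't scan ahead — the pattern has to work from the very first character.
Here the pattern fails at index 0, so the call returns None.

None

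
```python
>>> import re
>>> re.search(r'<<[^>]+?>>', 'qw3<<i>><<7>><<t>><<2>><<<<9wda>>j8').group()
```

`re.search` tries every starting position until one works.
The match spans [3:8] → '<<i>>'.

'<<i>>'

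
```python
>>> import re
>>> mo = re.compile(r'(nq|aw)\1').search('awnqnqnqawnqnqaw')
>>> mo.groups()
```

('nq',)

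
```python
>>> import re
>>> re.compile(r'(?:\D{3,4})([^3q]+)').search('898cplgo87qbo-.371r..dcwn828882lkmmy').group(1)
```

'o87'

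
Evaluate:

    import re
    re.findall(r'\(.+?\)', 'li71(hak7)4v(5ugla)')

['(hak7)', '(5ugla)']

Walking the string: at [4:10] → '(hak7)'; at [12:19] → '(5ugla)'.
With no groups in the pattern, `findall` gives back each whole match — 2 here.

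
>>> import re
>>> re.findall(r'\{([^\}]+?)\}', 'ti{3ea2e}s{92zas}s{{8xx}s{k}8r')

['3ea2e', '92zas', '{8xx', 'k']

Scanning left to right: at [2:9] match '{3ea2e}', group 1 = '3ea2e'; at [10:17] match '{92zas}', group 1 = '92zas'; at [18:24] match '{{8xx}', group 1 = '{8xx'; at [25:28] match '{k}', group 1 = 'k'.
With a single group, `findall` returns only what that group captured — 4 items.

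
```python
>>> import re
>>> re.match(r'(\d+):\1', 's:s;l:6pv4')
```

None

A backreference is literal: `\1` must see the identical characters the first group matched.
`re.match` won't scan ahead — the pattern has to work from the very first character.
Here the string doesn't start with a match, so the call returns None.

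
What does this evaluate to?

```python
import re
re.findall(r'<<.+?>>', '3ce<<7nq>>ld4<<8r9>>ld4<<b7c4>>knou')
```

['<<7nq>>', '<<8r9>>', '<<b7c4>>']

The `?` after the quantifier makes it lazy — it takes as little as possible before letting the rest of the pattern try.
Walking the string: at [3:10] → '<<7nq>>'; at [13:20] → '<<8r9>>'; at [23:31] → '<<b7c4>>'.
With no groups in the pattern, `findall` gives back each whole match — 3 here.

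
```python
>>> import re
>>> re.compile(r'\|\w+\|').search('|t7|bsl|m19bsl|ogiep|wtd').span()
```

`search` walks the string left to right and returns the first match it finds.
The match spans [0:4] → '|t7|'.

(0, 4)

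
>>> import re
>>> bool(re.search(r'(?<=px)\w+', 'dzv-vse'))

False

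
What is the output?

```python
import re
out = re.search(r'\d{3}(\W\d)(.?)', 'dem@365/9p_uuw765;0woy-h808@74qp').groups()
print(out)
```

('/9', 'p')

The match spans [4:10] → '365/9p'.
Captured: group 1 = '/9', group 2 = 'p'.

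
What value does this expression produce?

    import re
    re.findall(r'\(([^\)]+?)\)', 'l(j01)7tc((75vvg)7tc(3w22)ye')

['j01', '(75vvg', '3w22']

With a single group, `findall` returns only what that group captured — 3 items.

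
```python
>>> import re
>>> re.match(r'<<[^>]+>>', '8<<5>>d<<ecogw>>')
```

None

`re.match` only tries the pattern at the start of the string.
Here position 0 doesn't satisfy it, so the call returns None.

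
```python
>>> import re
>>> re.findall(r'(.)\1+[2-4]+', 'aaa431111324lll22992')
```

The backreference `\1` re-matches whatever the first group consumed, character for character.
Scanning left to right: at [0:5] match 'aaa43', group 1 = 'a'; at [5:12] match '1111324', group 1 = '1'; at [12:17] match 'lll22', group 1 = 'l'; at [17:20] match '992', group 1 = '9'.
One capturing group, so `findall` returns just the captured substring from each match — 4 in all.

['a', '1', 'l', '9']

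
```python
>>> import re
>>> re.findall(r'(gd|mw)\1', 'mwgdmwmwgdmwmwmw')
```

A backreference is literal: `\1` must see the identical characters the first group matched.
`findall` collects group 1 from each match (2 total).

['mw', 'mw']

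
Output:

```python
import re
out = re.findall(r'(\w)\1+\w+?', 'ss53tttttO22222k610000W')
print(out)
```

After group 1 captures some text, `\1` only succeeds where that same text appears again.
Matches: at [0:3] match 'ss5', group 1 = 's'; at [4:10] match 'tttttO', group 1 = 't'; at [10:16] match '22222k', group 1 = '2'; at [18:23] match '0000W', group 1 = '0'.
Because there's exactly one group, `findall` drops the full match and keeps group 1 from each hit.

['s', 't', '2', '0']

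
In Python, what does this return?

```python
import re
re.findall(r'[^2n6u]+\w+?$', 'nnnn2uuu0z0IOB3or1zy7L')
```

This matches one or more of any character except [2n6u]; then one or more of a word character (lazy); then anchored at the end.
No capturing groups, so `findall` returns the 1 full match string.

['0z0IOB3or1zy7L']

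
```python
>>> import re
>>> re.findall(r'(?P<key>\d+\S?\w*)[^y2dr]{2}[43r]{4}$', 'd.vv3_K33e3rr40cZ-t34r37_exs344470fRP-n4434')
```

['34r37_exs344470fRP']

Pattern: one or more of a digit, then optionally a non-whitespace character, then zero or more of a word character (captured as 'key'); then exactly 2 of any character except [y2dr], then exactly 4 of one of [43r]; then anchored at the end.
Scanning left to right: at [19:43] match '34r37_exs344470fRP-n4434', group 1 = '34r37_exs344470fRP'.
`findall` collects group 1 from the one match (1 total).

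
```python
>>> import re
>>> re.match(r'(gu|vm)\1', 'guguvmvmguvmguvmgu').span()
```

(0, 4)

`re.match` won't scan ahead — the pattern has to work from the very first character.
The match spans [0:4] → 'gugu'.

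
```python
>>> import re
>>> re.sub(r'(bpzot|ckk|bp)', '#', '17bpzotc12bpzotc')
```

Alternation isn't longest-match — the leftmost alternative that fits at this position is chosen.
Matches: at [2:7] → 'bpzot'; at [10:15] → 'bpzot'.
Every occurrence is swapped for '#'.

'17#c12#c'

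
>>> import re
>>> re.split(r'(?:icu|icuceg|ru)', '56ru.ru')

['56', '.', '']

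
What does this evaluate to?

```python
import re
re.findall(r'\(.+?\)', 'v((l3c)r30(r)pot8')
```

['((l3c)', '(r)']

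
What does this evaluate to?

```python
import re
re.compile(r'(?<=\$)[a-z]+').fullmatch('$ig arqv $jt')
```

None

The lookaround is zero-width — it requires the adjacent text to match without consuming it, so the asserted text isn't part of the match.
`fullmatch` succeeds only if the pattern covers the string from start to end.
Here the string isn't matched end-to-end, so the call returns None.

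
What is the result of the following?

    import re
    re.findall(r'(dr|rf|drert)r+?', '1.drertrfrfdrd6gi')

['drert']

One capturing group, so `findall` returns just the captured substring from the one match — 1 in all.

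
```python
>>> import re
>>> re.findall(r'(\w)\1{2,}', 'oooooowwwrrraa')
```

['o', 'w', 'r']

The backreference `\1` re-matches whatever the first group consumed, character for character.
Walking the string: at [0:6] match 'oooooo', group 1 = 'o'; at [6:9] match 'www', group 1 = 'w'; at [9:12] match 'rrr', group 1 = 'r'.
With a single group, `findall` returns only what that group captured — 3 items.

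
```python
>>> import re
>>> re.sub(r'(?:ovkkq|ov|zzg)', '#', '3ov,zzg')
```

Matches: at [1:3] → 'ov'; at [4:7] → 'zzg'.
Each match is replaced by '#'.

'3#,#'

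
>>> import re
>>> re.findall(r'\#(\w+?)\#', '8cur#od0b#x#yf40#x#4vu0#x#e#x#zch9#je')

['od0b', 'yf40', '4vu0', 'e', 'zch9']

`findall` collects group 1 from each match (5 total).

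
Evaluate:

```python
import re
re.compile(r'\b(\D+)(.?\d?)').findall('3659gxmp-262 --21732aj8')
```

[('-', '26'), (' --', '21')]

This matches a word boundary (`\b`, zero-width); then one or more of a non-digit (captured); then optionally any character, then optionally a digit (captured).
With 2 capturing groups, `findall` returns a 2-tuple per match.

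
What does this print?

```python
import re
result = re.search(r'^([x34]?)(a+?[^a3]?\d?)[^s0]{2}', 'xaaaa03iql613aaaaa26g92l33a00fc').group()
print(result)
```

xaaa

Because the quantifier is non-greedy, it stops expanding at the earliest point where the rest of the pattern can succeed.
The match spans [0:4] → 'xaaa'.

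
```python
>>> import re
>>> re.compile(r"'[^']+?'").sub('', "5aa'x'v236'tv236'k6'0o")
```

"5aav236k6'0o"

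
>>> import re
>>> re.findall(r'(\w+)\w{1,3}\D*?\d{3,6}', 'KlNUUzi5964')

This matches one or more of a word character (captured); then 1 to 3 of a word character, then zero or more of a non-digit (lazy); then 3 to 6 of a digit.
Matches: at [0:11] match 'KlNUUzi5964', group 1 = 'KlNUUzi'.
One capturing group, so `findall` returns just the captured substring from the one match — 1 in all.

['KlNUUzi']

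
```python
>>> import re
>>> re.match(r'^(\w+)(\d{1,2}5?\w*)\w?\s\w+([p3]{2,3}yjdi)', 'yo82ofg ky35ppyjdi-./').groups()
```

('yo8', '2ofg', 'ppyjdi')

This matches anchored at the start of the string; then one or more of a word character (captured); then 1 to 2 of a digit, then optionally the literal '5', then zero or more of a word character (captured); then optionally a word character, then whitespace, then one or more of a word character; then 2 to 3 of one of [p3], then the literal 'yjd', then the literal 'i' (captured).
`match` is anchored at position 0; if the pattern doesn't fit there, it returns None.
The match spans [0:18] → 'yo82ofg ky35ppyjdi'.
Captured: group 1 = 'yo8', group 2 = '2ofg', group 3 = 'ppyjdi'.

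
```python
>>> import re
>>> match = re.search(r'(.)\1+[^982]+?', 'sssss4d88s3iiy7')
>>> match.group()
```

After group 1 captures some text, `\1` only succeeds where that same text appears again.
The match spans [0:6] → 'sssss4'.

'sssss4'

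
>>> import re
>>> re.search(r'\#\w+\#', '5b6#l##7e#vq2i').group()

'#l#'

The match spans [3:6] → '#l#'.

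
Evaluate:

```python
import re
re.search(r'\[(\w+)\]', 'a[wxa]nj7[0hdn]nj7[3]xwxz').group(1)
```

`re.search` scans for the first position where the pattern succeeds.
The match spans [1:6] → '[wxa]'.
Captured: group 1 = 'wxa'.

'wxa'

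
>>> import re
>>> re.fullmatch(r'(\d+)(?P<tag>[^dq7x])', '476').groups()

('47', '6')

Pattern: one or more of a digit (captured); then any character except [dq7x] (captured as 'tag').
`re.fullmatch` requires the pattern to consume the entire string.
The match spans [0:3] → '476'.
Captured: group 1 = '47', group 2 = '6'.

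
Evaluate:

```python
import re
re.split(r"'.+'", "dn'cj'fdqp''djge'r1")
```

['dn', 'r1']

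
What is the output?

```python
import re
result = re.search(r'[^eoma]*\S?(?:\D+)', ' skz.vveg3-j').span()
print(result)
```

(0, 9)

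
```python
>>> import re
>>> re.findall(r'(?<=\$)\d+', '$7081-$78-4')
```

The lookaround is zero-width — it requires the adjacent text to match without consuming it, so the asserted text isn't part of the match.
Scanning left to right: at [1:5] → '7081'; at [7:9] → '78'.
`findall` yields the raw match text (2 of them) because the pattern has no groups.

['7081', '78']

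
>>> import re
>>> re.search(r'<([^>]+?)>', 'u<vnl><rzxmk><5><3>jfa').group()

'<vnl>'

`re.search` tries every starting position until one works.
The match spans [1:6] → '<vnl>'.
Captured: group 1 = 'vnl'.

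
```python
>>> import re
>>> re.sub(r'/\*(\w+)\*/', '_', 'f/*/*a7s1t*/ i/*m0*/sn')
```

'f/*_ i_sn'

Matches: at [3:12] → '/*a7s1t*/'; at [14:20] → '/*m0*/'.
Each match is replaced by '_'.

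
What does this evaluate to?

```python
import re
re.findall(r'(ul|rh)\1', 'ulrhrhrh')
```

['rh']

`\1` has to match the exact text group 1 already captured.
One capturing group, so `findall` returns just the captured substring from the one match — 1 in all.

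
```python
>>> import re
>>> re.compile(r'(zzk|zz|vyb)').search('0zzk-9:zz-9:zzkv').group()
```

'zzk'

Alternation isn't longest-match — the leftmost alternative that fits at this position is chosen.
`re.search` tries every starting position until one works.
The match spans [1:4] → 'zzk'.
Captured: group 1 = 'zzk'.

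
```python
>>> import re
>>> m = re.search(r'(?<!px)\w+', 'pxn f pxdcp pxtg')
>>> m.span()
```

(0, 3)

Because the assertion is negative and zero-width, positions next to the forbidden text are skipped.
Unlike `match`, `search` isn't anchored — it looks for the pattern anywhere in the string.
The match spans [0:3] → 'pxn'.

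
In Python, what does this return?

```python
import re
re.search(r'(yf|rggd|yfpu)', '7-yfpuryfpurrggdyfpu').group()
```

'yf'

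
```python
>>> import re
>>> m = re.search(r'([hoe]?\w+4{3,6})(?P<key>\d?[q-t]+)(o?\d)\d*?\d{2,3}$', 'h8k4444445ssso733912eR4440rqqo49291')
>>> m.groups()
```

This matches optionally one of [hoe], then one or more of a word character, then 3 to 6 of the literal '4' (captured); then optionally a digit, then one or more of a character in [q-t] (captured as 'key'); then optionally the literal 'o', then a digit (captured); then zero or more of a digit (lazy), then 2 to 3 of a digit; then anchored at the end.
`re.search` tries every starting position until one works.
The match spans [0:35] → 'h8k4444445ssso733912eR4440rqqo49291'.
Captured: group 1 = 'h8k4444445ssso733912eR444', group 2 = '0rqq', group 3 = 'o4'.

('h8k4444445ssso733912eR444', '0rqq', 'o4')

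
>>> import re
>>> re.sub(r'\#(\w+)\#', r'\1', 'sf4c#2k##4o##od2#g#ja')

Each match is replaced using the text its own group 1 captured.

'sf4c2k4ood2g#ja'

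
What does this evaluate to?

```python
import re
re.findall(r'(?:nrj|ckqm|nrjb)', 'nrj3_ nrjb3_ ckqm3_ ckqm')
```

Alternation isn't longest-match — the leftmost alternative that fits at this position is chosen.
Walking the string: at [0:3] → 'nrj'; at [6:9] → 'nrj'; at [13:17] → 'ckqm'; at [20:24] → 'ckqm'.
No capturing groups, so `findall` returns the 4 full match strings.

['nrj', 'nrj', 'ckqm', 'ckqm']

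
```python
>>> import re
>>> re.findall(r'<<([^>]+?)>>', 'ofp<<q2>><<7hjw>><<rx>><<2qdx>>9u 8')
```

With a single group, `findall` returns only what that group captured — 4 items.

['q2', '7hjw', 'rx', '2qdx']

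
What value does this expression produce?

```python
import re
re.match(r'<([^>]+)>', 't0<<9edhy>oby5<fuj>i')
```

`re.match` won't scan ahead — the pattern has to work from the very first character.
Here position 0 doesn't satisfy it, so the call returns None.

None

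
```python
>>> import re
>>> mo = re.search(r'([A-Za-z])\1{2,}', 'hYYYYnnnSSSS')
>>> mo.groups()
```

('Y',)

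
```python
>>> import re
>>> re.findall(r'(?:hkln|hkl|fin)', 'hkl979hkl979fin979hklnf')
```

['hkl', 'hkl', 'fin', 'hkln']

Branches in `(...|...)` are attempted left-to-right; the first branch that allows the whole pattern to succeed is taken.
Matches: at [0:3] → 'hkl'; at [6:9] → 'hkl'; at [12:15] → 'fin'; at [18:22] → 'hkln'.
Since nothing is captured, `findall` lists the 4 matched substrings directly.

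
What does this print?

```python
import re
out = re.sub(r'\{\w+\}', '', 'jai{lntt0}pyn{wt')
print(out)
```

Matches: at [3:10] → '{lntt0}'.
Each match is replaced by ''.

jaipyn{wt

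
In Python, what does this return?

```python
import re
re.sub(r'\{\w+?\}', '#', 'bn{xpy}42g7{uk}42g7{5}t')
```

'bn#42g7#42g7#t'

Matches: at [2:7] → '{xpy}'; at [11:15] → '{uk}'; at [19:22] → '{5}'.
`sub` substitutes '#' at each match site.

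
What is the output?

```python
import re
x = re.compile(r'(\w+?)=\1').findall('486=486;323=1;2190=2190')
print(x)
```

['486', '2190']

The backreference `\1` re-matches whatever the first group consumed, character for character.
One capturing group, so `findall` returns just the captured substring from each match — 2 in all.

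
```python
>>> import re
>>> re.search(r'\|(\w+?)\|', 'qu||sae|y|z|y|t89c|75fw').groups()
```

('sae',)

The match spans [3:8] → '|sae|'.
Captured: group 1 = 'sae'.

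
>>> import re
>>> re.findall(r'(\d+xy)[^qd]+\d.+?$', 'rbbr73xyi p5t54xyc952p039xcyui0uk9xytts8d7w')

['73xy']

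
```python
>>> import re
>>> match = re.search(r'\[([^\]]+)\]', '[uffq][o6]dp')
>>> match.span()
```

The match spans [0:6] → '[uffq]'.

(0, 6)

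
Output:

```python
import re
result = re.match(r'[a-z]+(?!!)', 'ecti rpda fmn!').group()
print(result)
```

`re.match` only tries the pattern at the start of the string.
The match spans [0:4] → 'ecti'.

ecti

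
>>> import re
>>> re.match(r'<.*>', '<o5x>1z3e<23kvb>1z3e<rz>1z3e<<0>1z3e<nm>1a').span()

`re.match` only tries the pattern at the start of the string.
The match spans [0:40] → '<o5x>1z3e<23kvb>1z3e<rz>1z3e<<0>1z3e<nm>'.

(0, 40)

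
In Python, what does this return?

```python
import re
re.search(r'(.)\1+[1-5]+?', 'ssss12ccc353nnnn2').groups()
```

('s',)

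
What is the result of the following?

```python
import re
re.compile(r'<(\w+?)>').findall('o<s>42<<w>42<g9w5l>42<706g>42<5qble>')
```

['s', 'w', 'g9w5l', '706g', '5qble']

Because there's exactly one group, `findall` drops the full match and keeps group 1 from each hit.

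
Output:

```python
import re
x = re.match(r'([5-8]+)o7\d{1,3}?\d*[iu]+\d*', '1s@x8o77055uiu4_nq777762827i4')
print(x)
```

`match` is anchored at position 0; if the pattern doesn't fit there, it returns None.
Here the pattern fails at index 0, so the call returns None.

None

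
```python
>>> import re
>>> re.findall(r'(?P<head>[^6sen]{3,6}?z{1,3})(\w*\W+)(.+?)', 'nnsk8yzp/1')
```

[('k8yz', 'p/', '1')]

The pattern matches 3 to 6 of any character except [6sen] (lazy), then 1 to 3 of the literal 'z' (captured as 'head'); then zero or more of a word character, then one or more of a non-word character (captured); then one or more of any character (lazy) (captured).
`findall` packs the 3 group values into a tuple for every match.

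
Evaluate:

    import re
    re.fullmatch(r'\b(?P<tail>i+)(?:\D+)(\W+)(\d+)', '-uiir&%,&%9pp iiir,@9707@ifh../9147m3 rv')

Pattern: a word boundary (`\b`, zero-width); then one or more of a literal 'i' (captured as 'tail'); then one or more of a non-digit (non-capturing group); then one or more of a non-word character (captured); then one or more of a digit (captured).
`re.fullmatch` requires the pattern to consume the entire string.
Here there's no way to consume every character, so the call returns None.

None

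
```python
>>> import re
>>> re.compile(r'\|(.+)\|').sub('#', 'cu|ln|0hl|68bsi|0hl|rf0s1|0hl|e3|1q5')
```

'cu#1q5'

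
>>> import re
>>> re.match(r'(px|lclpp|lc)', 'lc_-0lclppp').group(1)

`re.match` won't scan ahead — the pattern has to work from the very first character.
The match spans [0:2] → 'lc'.
Captured: group 1 = 'lc'.

'lc'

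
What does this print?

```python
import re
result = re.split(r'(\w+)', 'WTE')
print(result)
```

['', 'WTE', '']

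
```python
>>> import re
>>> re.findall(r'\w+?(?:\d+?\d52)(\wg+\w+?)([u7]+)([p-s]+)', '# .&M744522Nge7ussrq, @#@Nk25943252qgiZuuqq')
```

[('qgiZ', 'uu', 'qq')]

Pattern: one or more of a word character (lazy); then one or more of a digit (lazy), then a digit, then the literal '52' (non-capturing group); then a word character, then one or more of the literal 'g', then one or more of a word character (lazy) (captured); then one or more of one of [u7] (captured); then one or more of a character in [p-s] (captured).
Walking the string: at [25:43] match 'Nk25943252qgiZuuqq', groups = ('qgiZ', 'uu', 'qq').
Multiple groups make `findall` return tuples — one 3-tuple for the one match.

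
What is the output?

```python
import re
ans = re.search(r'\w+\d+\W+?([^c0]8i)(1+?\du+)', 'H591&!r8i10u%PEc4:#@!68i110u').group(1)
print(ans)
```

The match spans [0:12] → 'H591&!r8i10u'.
Captured: group 1 = 'r8i', group 2 = '10u'.

r8i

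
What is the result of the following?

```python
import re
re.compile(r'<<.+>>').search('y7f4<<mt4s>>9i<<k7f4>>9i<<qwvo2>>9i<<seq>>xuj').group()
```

Unlike `match`, `search` isn't anchored — it looks for the pattern anywhere in the string.
The match spans [4:42] → '<<mt4s>>9i<<k7f4>>9i<<qwvo2>>9i<<seq>>'.

'<<mt4s>>9i<<k7f4>>9i<<qwvo2>>9i<<seq>>'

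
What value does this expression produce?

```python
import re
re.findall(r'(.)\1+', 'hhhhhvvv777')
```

['h', 'v', '7']

The backreference `\1` re-matches whatever the first group consumed, character for character.
Walking the string: at [0:5] match 'hhhhh', group 1 = 'h'; at [5:8] match 'vvv', group 1 = 'v'; at [8:11] match '777', group 1 = '7'.
`findall` collects group 1 from each match (3 total).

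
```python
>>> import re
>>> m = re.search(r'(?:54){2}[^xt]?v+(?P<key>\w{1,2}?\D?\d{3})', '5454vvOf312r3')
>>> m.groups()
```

This matches the literal '54' repeated 2 times, then optionally any character except [xt], then one or more of a literal 'v'; then 1 to 2 of a word character (lazy), then optionally a non-digit, then exactly 3 of a digit (captured as 'key').
`search` walks the string left to right and returns the first match it finds.
The match spans [0:11] → '5454vvOf312'.
Captured: group 1 = 'Of312'.

('Of312',)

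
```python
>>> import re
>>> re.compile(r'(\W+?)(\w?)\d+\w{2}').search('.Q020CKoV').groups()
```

The match spans [0:7] → '.Q020CK'.
Captured: group 1 = '.', group 2 = 'Q'.

('.', 'Q')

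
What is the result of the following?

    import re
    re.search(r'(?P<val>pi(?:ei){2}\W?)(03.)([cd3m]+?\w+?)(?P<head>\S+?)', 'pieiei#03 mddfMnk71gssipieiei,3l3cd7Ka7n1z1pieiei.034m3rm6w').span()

The match spans [0:13] → 'pieiei#03 mdd'.

(0, 13)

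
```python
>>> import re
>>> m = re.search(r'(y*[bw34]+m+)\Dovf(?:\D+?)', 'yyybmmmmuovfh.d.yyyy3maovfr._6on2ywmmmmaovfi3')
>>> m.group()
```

Pattern: zero or more of the literal 'y', then one or more of one of [bw34], then one or more of the literal 'm' (captured); then a non-digit, then the literal 'ovf'; then one or more of a non-digit (lazy) (non-capturing group).
The match spans [0:13] → 'yyybmmmmuovfh'.

'yyybmmmmuovfh'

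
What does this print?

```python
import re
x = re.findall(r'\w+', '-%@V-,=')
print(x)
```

This matches one or more of a word character.
Scanning left to right: at [3:4] → 'V'.
`findall` yields the raw match text (1 of them) because the pattern has no groups.

['V']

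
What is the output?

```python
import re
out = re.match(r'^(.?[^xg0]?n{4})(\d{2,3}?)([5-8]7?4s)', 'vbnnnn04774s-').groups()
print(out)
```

('vbnnnn', '04', '774s')

This matches anchored at the start of the string; then optionally any character, then optionally any character except [xg0], then exactly 4 of a literal 'n' (captured); then 2 to 3 of a digit (lazy) (captured); then a character in [5-8], then optionally the literal '7', then the literal '4s' (captured).
Lazy quantifiers expand one character at a time until the remainder of the pattern can match.
`re.match` won't scan ahead — the pattern has to work from the very first character.
The match spans [0:12] → 'vbnnnn04774s'.
Captured: group 1 = 'vbnnnn', group 2 = '04', group 3 = '774s'.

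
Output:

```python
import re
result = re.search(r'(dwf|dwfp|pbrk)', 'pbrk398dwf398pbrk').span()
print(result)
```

`search` walks the string left to right and returns the first match it finds.
The match spans [0:4] → 'pbrk'.
Captured: group 1 = 'pbrk'.

(0, 4)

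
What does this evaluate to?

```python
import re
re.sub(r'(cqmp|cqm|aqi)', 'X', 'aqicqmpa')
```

`|` is ordered: at each position the engine commits to the first alternative that works.
Each match is replaced by 'X'.

'XXa'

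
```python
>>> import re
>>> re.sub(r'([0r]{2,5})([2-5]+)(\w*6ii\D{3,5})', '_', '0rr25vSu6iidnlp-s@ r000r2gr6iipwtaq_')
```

'_s@ __'

Pattern: 2 to 5 of one of [0r] (captured); then one or more of a character in [2-5] (captured); then zero or more of a word character, then the literal '6ii', then 3 to 5 of a non-digit (captured).
Matches: at [0:16] → '0rr25vSu6iidnlp-'; at [19:35] → 'r000r2gr6iipwtaq'.
Every occurrence is swapped for '_'.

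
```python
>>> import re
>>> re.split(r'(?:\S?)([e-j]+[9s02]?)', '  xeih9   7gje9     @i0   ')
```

Pattern: optionally a non-whitespace character (non-capturing group); then one or more of a character in [e-j], then optionally one of [9s02] (captured).
Matches to split on: at [2:7] → 'xeih9'; at [10:15] → '7gje9'; at [20:23] → '@i0'.
With a capturing group present, the delimiter's captured portion is kept in the result list.

['  ', 'eih9', '   ', 'gje9', '     ', 'i0', '   ']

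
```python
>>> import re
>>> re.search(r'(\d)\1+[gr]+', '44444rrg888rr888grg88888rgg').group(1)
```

'4'

`\1` has to match the exact text group 1 already captured.
`re.search` scans for the first position where the pattern succeeds.
The match spans [0:8] → '44444rrg'.
Captured: group 1 = '4'.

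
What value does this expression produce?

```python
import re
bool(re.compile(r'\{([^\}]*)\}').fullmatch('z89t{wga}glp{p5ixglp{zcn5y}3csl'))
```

For `fullmatch`, every character of the input must be accounted for by the pattern.
Here the pattern can't cover the whole string, so the call returns None, and `bool(None)` is False.

False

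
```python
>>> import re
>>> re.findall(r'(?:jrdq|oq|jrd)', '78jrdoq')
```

['jrd', 'oq']

Walking the string: at [2:5] → 'jrd'; at [5:7] → 'oq'.
No capturing groups, so `findall` returns the 2 full match strings.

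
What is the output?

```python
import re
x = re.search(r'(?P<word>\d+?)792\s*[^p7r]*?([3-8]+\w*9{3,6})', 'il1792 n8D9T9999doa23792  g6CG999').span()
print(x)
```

(2, 16)

The pattern matches one or more of a digit (lazy) (captured as 'word'); then the literal '792', then zero or more of whitespace, then zero or more of any character except [p7r] (lazy); then one or more of a character in [3-8], then zero or more of a word character, then 3 to 6 of the literal '9' (captured).
`search` walks the string left to right and returns the first match it finds.
The match spans [2:16] → '1792 n8D9T9999'.
Captured: group 1 = '1', group 2 = '8D9T9999'.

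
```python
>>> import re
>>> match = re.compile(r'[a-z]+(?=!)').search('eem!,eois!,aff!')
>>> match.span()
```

(0, 3)

Because the assertion is zero-width, the text it checks is not consumed and won't appear in the result.
`re.search` scans for the first position where the pattern succeeds.
The match spans [0:3] → 'eem'.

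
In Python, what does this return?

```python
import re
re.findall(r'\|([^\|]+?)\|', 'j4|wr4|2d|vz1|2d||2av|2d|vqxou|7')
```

['wr4', 'vz1', '2av', 'vqxou']

Scanning left to right: at [2:7] match '|wr4|', group 1 = 'wr4'; at [9:14] match '|vz1|', group 1 = 'vz1'; at [17:22] match '|2av|', group 1 = '2av'; at [24:31] match '|vqxou|', group 1 = 'vqxou'.
Because there's exactly one group, `findall` drops the full match and keeps group 1 from each hit.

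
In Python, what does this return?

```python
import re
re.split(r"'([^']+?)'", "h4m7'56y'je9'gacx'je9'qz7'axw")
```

Matches to split on: at [4:9] → "'56y'"; at [12:18] → "'gacx'"; at [21:26] → "'qz7'".
Because the pattern has a capturing group, `split` also inserts each captured text between the pieces.

['h4m7', '56y', 'je9', 'gacx', 'je9', 'qz7', 'axw']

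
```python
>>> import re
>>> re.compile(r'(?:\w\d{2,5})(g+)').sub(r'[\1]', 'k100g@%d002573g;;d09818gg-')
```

Each match is replaced using the text its own group 1 captured.

'[g]@%d[g];;[gg]-'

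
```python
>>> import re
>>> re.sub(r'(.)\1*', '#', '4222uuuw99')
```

'#####'

`\1` is not a pattern — it's the concrete string captured by group 1, re-applied verbatim.
Matches: at [0:1] → '4'; at [1:4] → '222'; at [4:7] → 'uuu'; at [7:8] → 'w'; at [8:10] → '99'.
Every occurrence is swapped for '#'.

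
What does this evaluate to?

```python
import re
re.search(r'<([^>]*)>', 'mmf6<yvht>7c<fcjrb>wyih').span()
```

`search` walks the string left to right and returns the first match it finds.
The match spans [4:10] → '<yvht>'.
Captured: group 1 = 'yvht'.

(4, 10)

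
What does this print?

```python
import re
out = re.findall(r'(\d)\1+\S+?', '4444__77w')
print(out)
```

After group 1 captures some text, `\1` only succeeds where that same text appears again.
Because there's exactly one group, `findall` drops the full match and keeps group 1 from each hit.

['4', '7']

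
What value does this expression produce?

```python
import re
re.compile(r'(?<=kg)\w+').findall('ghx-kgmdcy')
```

['mdcy']

Lookahead/lookbehind check context without consuming it, so the matched span excludes the asserted characters.
Walking the string: at [6:10] → 'mdcy'.
With no groups in the pattern, `findall` gives back each whole match — 1 here.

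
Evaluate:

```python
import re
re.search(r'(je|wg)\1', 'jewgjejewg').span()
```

(4, 8)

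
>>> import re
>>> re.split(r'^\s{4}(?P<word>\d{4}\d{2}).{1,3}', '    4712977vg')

['', '471297', '']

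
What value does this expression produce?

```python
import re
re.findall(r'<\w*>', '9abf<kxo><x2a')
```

['<kxo>']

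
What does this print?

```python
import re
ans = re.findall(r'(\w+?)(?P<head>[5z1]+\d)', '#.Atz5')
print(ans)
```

Pattern: one or more of a word character (lazy) (captured); then one or more of one of [5z1], then a digit (captured as 'head').
`findall` packs the 2 group values into a tuple for every match.

[('At', 'z5')]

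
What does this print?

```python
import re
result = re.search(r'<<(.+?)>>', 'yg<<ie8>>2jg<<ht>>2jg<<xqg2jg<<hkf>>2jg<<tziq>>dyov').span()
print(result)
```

(2, 9)

A non-greedy quantifier consumes as few characters as it can — just enough that the remainder of the pattern still matches from where it stops; whatever follows it matches normally.
The match spans [2:9] → '<<ie8>>'.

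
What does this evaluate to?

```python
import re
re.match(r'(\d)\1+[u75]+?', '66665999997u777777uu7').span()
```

(0, 5)

After group 1 captures some text, `\1` only succeeds where that same text appears again.
`match` is anchored at position 0; if the pattern doesn't fit there, it returns None.
The match spans [0:5] → '66665'.
Captured: group 1 = '6'.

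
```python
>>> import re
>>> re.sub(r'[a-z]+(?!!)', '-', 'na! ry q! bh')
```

The negative lookaround is zero-width — it rules out positions where the adjacent text would match, without consuming anything.
Matches: at [0:1] → 'n'; at [4:6] → 'ry'; at [10:12] → 'bh'.
Each match is replaced by '-'.

'-a! - q! -'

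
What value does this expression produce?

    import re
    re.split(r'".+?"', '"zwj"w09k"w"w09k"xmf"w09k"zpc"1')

The string is cut at each match, leaving 5 pieces.

['', 'w09k', 'w09k', 'w09k', '1']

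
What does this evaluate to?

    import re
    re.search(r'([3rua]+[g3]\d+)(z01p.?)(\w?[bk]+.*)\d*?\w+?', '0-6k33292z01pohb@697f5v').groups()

The match spans [4:23] → '33292z01pohb@697f5v'.
Captured: group 1 = '33292', group 2 = 'z01po', group 3 = 'hb@697f5'.

('33292', 'z01po', 'hb@697f5')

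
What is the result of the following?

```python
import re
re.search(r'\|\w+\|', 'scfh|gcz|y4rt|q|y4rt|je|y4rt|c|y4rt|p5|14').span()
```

(4, 9)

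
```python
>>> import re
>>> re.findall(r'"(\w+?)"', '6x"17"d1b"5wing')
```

['17']

Walking the string: at [2:6] match '"17"', group 1 = '17'.
Because there's exactly one group, `findall` drops the full match and keeps group 1 from the one hit.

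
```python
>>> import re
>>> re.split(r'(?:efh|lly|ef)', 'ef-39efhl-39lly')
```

['', '-39', 'l-39', '']

The regex engine tests alternatives in the order written; an earlier branch that matches wins even if a later one would match more.
Splitting on the pattern gives 4 pieces.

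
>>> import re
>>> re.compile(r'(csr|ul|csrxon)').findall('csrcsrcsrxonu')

['csr', 'csr', 'csr']

Branches in `(...|...)` are attempted left-to-right; the first branch that allows the whole pattern to succeed is taken.
Matches: at [0:3] match 'csr', group 1 = 'csr'; at [3:6] match 'csr', group 1 = 'csr'; at [6:9] match 'csr', group 1 = 'csr'.
One capturing group, so `findall` returns just the captured substring from each match — 3 in all.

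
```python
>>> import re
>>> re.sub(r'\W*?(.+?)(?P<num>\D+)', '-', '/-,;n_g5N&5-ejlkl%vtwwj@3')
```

This matches zero or more of a non-word character (lazy); then one or more of any character (lazy) (captured); then one or more of a non-digit (captured as 'num').
Because the quantifier is non-greedy, it stops expanding at the earliest point where the rest of the pattern can succeed.
Matches: at [0:7] → '/-,;n_g'; at [7:10] → '5N&'; at [10:24] → '5-ejlkl%vtwwj@'.
Each match is replaced by '-'.

'---3'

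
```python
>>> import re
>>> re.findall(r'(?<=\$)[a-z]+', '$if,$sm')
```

The positive lookaround only admits positions where the adjacent text matches; those characters stay outside the span.
No capturing groups, so `findall` returns the 2 full match strings.

['if', 'sm']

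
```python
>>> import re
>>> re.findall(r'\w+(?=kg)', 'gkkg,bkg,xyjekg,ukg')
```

['gk', 'b', 'xyje', 'u']

The lookaround is zero-width — it requires the adjacent text to match without consuming it, so the asserted text isn't part of the match.
Since nothing is captured, `findall` lists the 4 matched substrings directly.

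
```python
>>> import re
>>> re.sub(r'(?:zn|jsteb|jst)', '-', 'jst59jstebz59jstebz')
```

'-59-z59-z'

Alternation tries branches left to right and keeps the first one that lets the overall match succeed at that position.
Matches: at [0:3] → 'jst'; at [5:10] → 'jsteb'; at [13:18] → 'jsteb'.
`sub` substitutes '-' at each match site.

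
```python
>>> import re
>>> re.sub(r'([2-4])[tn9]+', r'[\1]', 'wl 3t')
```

'wl [3]'

This matches a character in [2-4] (captured); then one or more of one of [tn9].
Matches: at [3:5] → '3t'.
Each match is replaced using the text its own group 1 captured.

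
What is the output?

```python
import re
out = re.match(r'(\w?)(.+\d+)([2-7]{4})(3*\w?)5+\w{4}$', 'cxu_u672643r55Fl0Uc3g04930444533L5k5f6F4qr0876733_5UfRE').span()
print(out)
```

(0, 55)

`re.match` only tries the pattern at the start of the string.
The match spans [0:55] → 'cxu_u672643r55Fl0Uc3g04930444533L5k5f6F4qr0876733_5UfRE'.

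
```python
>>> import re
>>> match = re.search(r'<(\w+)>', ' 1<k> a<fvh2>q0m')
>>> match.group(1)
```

'k'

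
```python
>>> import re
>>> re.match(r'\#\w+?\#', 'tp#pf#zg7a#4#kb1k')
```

None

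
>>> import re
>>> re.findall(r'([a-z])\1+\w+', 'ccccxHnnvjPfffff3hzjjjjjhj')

['c']

`\1` has to match the exact text group 1 already captured.
Scanning left to right: at [0:26] match 'ccccxHnnvjPfffff3hzjjjjjhj', group 1 = 'c'.
Because there's exactly one group, `findall` drops the full match and keeps group 1 from the one hit.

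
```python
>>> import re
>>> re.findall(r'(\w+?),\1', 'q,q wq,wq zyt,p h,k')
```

['q', 'wq']

`\1` is not a pattern — it's the concrete string captured by group 1, re-applied verbatim.
One capturing group, so `findall` returns just the captured substring from each match — 2 in all.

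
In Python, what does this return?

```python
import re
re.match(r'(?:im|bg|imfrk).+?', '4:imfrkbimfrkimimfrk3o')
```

None

`re.match` won't scan ahead — the pattern has to work from the very first character.
Here the pattern fails at index 0, so the call returns None.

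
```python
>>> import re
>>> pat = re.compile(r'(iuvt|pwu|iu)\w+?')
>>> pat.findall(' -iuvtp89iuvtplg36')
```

`|` is ordered: at each position the engine commits to the first alternative that works.
Scanning left to right: at [2:7] match 'iuvtp', group 1 = 'iuvt'; at [9:14] match 'iuvtp', group 1 = 'iuvt'.
`findall` collects group 1 from each match (2 total).

['iuvt', 'iuvt']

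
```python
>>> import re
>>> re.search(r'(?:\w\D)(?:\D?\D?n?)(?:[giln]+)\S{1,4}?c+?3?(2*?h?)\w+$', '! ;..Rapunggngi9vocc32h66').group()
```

This matches a word character, then a non-digit (non-capturing group); then optionally a non-digit, then optionally a non-digit, then optionally the literal 'n' (non-capturing group); then one or more of one of [giln] (non-capturing group); then 1 to 4 of a non-whitespace character (lazy), then one or more of the literal 'c' (lazy), then optionally the literal '3'; then zero or more of a literal '2' (lazy), then optionally a literal 'h' (captured); then one or more of a word character; then anchored at the end.
Unlike `match`, `search` isn't anchored — it looks for the pattern anywhere in the string.
The match spans [5:25] → 'Rapunggngi9vocc32h66'.
Captured: group 1 = ''.

'Rapunggngi9vocc32h66'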